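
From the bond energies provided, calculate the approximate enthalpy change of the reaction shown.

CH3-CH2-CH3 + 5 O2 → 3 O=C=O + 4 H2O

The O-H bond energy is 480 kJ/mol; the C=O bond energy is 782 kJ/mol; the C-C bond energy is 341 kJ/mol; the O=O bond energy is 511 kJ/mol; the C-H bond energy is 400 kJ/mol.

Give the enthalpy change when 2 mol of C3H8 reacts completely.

ΔH = −4190 kJ

Bonds broken (reactants):
  C-C: 2 × 341 = 682
  C-H: 8 × 400 = 3200
  O=O: 5 × 511 = 2555
  Σ(broken) = 6437 kJ
Bonds formed (products):
  C=O: 6 × 782 = 4692
  O-H: 8 × 480 = 3840
  Σ(formed) = 8532 kJ
ΔH = Σ(broken) − Σ(formed) = 6437 − 8532 = −2095 kJ
For 2× the reaction as written: 2 × (−2095) = −4190 kJ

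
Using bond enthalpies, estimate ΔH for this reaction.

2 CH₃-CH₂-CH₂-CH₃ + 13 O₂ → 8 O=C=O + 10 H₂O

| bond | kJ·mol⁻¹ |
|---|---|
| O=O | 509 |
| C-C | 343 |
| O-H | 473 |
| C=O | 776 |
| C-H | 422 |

ΔH ≈ −4761 kJ

Bonds broken (reactants):
  C-C: 6 × 343 = 2058
  C-H: 20 × 422 = 8440
  O=O: 13 × 509 = 6617
  Σ(broken) = 17115 kJ
Bonds formed (products):
  C=O: 16 × 776 = 12416
  O-H: 20 × 473 = 9460
  Σ(formed) = 21876 kJ
ΔH = Σ(broken) − Σ(formed) = 17115 − 21876 = −4761 kJ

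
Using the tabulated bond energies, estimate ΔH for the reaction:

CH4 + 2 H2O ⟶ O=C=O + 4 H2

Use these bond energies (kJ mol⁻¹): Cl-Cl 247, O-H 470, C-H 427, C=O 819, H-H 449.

Bonds broken (reactants):
  C-H: 4 × 427 = 1708
  O-H: 4 × 470 = 1880
  Σ(broken) = 3588 kJ
Bonds formed (products):
  C=O: 2 × 819 = 1638
  H-H: 4 × 449 = 1796
  Σ(formed) = 3434 kJ
ΔH = Σ(broken) − Σ(formed) = 3588 − 3434 = +154 kJ

ΔH ≈ +154 kJ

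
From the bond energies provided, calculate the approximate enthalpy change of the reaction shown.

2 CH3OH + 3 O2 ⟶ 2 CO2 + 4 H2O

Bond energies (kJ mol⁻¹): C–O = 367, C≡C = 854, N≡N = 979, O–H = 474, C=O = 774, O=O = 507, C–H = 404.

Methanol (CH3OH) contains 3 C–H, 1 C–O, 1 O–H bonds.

ΔH ≈ −1261 kJ

Bonds broken (reactants):
  C–H: 6 × 404 = 2424
  C–O: 2 × 367 = 734
  O–H: 2 × 474 = 948
  O=O: 3 × 507 = 1521
  Σ(broken) = 5627 kJ
Bonds formed (products):
  C=O: 4 × 774 = 3096
  O–H: 8 × 474 = 3792
  Σ(formed) = 6888 kJ
ΔH = Σ(broken) − Σ(formed) = 5627 − 6888 = −1261 kJ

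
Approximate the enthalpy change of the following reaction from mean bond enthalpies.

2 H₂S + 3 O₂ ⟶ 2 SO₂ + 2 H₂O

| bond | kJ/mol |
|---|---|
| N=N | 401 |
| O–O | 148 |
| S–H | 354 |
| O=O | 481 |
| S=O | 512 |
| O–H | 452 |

ΔH ≈ −997 kJ

Bonds broken (reactants):
  O=O: 3 × 481 = 1443
  S–H: 4 × 354 = 1416
  Σ(broken) = 2859 kJ
Bonds formed (products):
  O–H: 4 × 452 = 1808
  S=O: 4 × 512 = 2048
  Σ(formed) = 3856 kJ
ΔH = Σ(broken) − Σ(formed) = 2859 − 3856 = −997 kJ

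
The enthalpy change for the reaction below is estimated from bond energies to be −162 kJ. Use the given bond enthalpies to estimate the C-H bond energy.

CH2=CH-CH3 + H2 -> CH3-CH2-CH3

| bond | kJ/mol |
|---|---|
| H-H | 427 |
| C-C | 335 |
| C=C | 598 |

D(C-H) ≈ 426 kJ/mol

Let D be the C-H bond energy.
Σ(broken) = 1×335 + 6×D + 1×598 + 1×427 = 1360 + 6D
Σ(formed) = 2×335 + 8×D = 670 + 8D
ΔH = Σ(broken) − Σ(formed) = (1360 + 6D) − (670 + 8D) = +690 − 2D
Setting this equal to −162 kJ gives 2D = 852, so D = 426 kJ/mol.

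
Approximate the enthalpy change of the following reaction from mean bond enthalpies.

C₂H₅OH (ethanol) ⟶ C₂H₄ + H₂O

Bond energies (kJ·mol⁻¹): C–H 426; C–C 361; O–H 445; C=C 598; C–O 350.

Bonds broken (reactants):
  C–C: 1 × 361 = 361
  C–H: 5 × 426 = 2130
  C–O: 1 × 350 = 350
  O–H: 1 × 445 = 445
  Σ(broken) = 3286 kJ
Bonds formed (products):
  C–H: 4 × 426 = 1704
  C=C: 1 × 598 = 598
  O–H: 2 × 445 = 890
  Σ(formed) = 3192 kJ
ΔH = Σ(broken) − Σ(formed) = 3286 − 3192 = +94 kJ

ΔH ≈ +94 kJ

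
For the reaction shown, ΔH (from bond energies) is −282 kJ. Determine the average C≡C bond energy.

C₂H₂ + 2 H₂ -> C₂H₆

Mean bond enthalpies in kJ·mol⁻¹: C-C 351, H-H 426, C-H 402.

D(C≡C) ≈ 825 kJ/mol

Let D be the C≡C bond energy.
Σ(broken) = 1×D + 2×402 + 2×426 = 1656 + D
Σ(formed) = 1×351 + 6×402 = 2763
ΔH = Σ(broken) − Σ(formed) = (1656 + D) − (2763) = −1107 + D
Setting this equal to −282 kJ gives D = 825 kJ/mol.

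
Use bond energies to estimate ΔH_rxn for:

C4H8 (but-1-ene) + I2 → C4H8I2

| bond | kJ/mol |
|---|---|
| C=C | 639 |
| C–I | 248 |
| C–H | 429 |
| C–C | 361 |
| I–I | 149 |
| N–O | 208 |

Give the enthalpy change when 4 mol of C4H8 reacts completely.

ΔH = −276 kJ

Bonds broken (reactants):
  C–C: 2 × 361 = 722
  C–H: 8 × 429 = 3432
  C=C: 1 × 639 = 639
  I–I: 1 × 149 = 149
  Σ(broken) = 4942 kJ
Bonds formed (products):
  C–C: 3 × 361 = 1083
  C–H: 8 × 429 = 3432
  C–I: 2 × 248 = 496
  Σ(formed) = 5011 kJ
ΔH = Σ(broken) − Σ(formed) = 4942 − 5011 = −69 kJ
For 4× the reaction as written: 4 × (−69) = −276 kJ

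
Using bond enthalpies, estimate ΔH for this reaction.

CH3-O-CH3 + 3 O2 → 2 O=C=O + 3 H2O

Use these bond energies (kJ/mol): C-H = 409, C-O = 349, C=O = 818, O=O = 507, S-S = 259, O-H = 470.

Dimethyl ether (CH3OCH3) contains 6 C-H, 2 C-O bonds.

Bonds broken (reactants):
  C-H: 6 × 409 = 2454
  C-O: 2 × 349 = 698
  O=O: 3 × 507 = 1521
  Σ(broken) = 4673 kJ
Bonds formed (products):
  C=O: 4 × 818 = 3272
  O-H: 6 × 470 = 2820
  Σ(formed) = 6092 kJ
ΔH = Σ(broken) − Σ(formed) = 4673 − 6092 = −1419 kJ

ΔH ≈ −1419 kJ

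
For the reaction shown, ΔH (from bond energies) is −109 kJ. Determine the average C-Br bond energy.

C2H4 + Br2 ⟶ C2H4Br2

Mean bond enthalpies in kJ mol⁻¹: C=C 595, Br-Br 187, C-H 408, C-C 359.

D(C-Br) ≈ 266 kJ/mol

Let D be the C-Br bond energy.
Σ(broken) = 1×187 + 4×408 + 1×595 = 2414
Σ(formed) = 2×D + 1×359 + 4×408 = 1991 + 2D
ΔH = Σ(broken) − Σ(formed) = (2414) − (1991 + 2D) = +423 − 2D
Setting this equal to −109 kJ gives 2D = 532, so D = 266 kJ/mol.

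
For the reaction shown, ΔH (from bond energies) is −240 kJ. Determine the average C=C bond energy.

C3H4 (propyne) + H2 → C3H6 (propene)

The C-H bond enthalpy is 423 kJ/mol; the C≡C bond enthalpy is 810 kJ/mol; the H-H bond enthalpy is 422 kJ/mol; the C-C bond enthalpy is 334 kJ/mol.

Let D be the C=C bond energy.
Σ(broken) = 1×810 + 1×334 + 4×423 + 1×422 = 3258
Σ(formed) = 1×334 + 6×423 + 1×D = 2872 + D
ΔH = Σ(broken) − Σ(formed) = (3258) − (2872 + D) = +386 − D
Setting this equal to −240 kJ gives D = 626 kJ/mol.

D(C=C) ≈ 626 kJ/mol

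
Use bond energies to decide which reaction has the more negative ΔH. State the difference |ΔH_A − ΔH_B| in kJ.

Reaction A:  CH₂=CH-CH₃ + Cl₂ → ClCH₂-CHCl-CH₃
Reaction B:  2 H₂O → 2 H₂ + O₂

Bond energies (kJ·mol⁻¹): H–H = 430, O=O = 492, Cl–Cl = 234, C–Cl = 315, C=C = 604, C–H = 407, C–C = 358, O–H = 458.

Reaction A, by 630 kJ

Reaction A:
  Bonds broken (reactants):
    C–C: 1 × 358 = 358
    C–H: 6 × 407 = 2442
    C=C: 1 × 604 = 604
    Cl–Cl: 1 × 234 = 234
    Σ(broken) = 3638 kJ
  Bonds formed (products):
    C–C: 2 × 358 = 716
    C–Cl: 2 × 315 = 630
    C–H: 6 × 407 = 2442
    Σ(formed) = 3788 kJ
  ΔH_A = 3638 − 3788 = −150 kJ
Reaction B:
  Bonds broken (reactants):
    O–H: 4 × 458 = 1832
    Σ(broken) = 1832 kJ
  Bonds formed (products):
    H–H: 2 × 430 = 860
    O=O: 1 × 492 = 492
    Σ(formed) = 1352 kJ
  ΔH_B = 1832 − 1352 = +480 kJ
ΔH_A − ΔH_B = −630 kJ, so reaction A has the more negative ΔH; |ΔH_A − ΔH_B| = 630 kJ.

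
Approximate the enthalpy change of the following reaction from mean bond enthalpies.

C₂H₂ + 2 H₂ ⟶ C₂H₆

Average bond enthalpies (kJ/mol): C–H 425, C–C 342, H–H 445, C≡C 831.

Bonds broken (reactants):
  C≡C: 1 × 831 = 831
  C–H: 2 × 425 = 850
  H–H: 2 × 445 = 890
  Σ(broken) = 2571 kJ
Bonds formed (products):
  C–C: 1 × 342 = 342
  C–H: 6 × 425 = 2550
  Σ(formed) = 2892 kJ
ΔH = Σ(broken) − Σ(formed) = 2571 − 2892 = −321 kJ

ΔH ≈ −321 kJ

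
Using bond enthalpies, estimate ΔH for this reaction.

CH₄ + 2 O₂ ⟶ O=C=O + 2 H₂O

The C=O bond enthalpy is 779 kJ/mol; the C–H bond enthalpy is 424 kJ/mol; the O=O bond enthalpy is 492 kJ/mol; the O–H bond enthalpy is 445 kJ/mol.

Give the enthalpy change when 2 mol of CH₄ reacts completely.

ΔH = −1316 kJ

Bonds broken (reactants):
  C–H: 4 × 424 = 1696
  O=O: 2 × 492 = 984
  Σ(broken) = 2680 kJ
Bonds formed (products):
  C=O: 2 × 779 = 1558
  O–H: 4 × 445 = 1780
  Σ(formed) = 3338 kJ
ΔH = Σ(broken) − Σ(formed) = 2680 − 3338 = −658 kJ
For 2× the reaction as written: 2 × (−658) = −1316 kJ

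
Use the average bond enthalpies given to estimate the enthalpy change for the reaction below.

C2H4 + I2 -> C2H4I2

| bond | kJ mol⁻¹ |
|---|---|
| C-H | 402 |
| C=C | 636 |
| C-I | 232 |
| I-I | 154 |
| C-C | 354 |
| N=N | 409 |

Bonds broken (reactants):
  C-H: 4 × 402 = 1608
  C=C: 1 × 636 = 636
  I-I: 1 × 154 = 154
  Σ(broken) = 2398 kJ
Bonds formed (products):
  C-C: 1 × 354 = 354
  C-H: 4 × 402 = 1608
  C-I: 2 × 232 = 464
  Σ(formed) = 2426 kJ
ΔH = Σ(broken) − Σ(formed) = 2398 − 2426 = −28 kJ

ΔH ≈ −28 kJ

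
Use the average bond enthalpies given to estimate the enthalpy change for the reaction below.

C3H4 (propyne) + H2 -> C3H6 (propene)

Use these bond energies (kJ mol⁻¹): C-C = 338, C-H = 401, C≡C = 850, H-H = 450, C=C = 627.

Bonds broken (reactants):
  C≡C: 1 × 850 = 850
  C-C: 1 × 338 = 338
  C-H: 4 × 401 = 1604
  H-H: 1 × 450 = 450
  Σ(broken) = 3242 kJ
Bonds formed (products):
  C-C: 1 × 338 = 338
  C-H: 6 × 401 = 2406
  C=C: 1 × 627 = 627
  Σ(formed) = 3371 kJ
ΔH = Σ(broken) − Σ(formed) = 3242 − 3371 = −129 kJ

ΔH ≈ −129 kJ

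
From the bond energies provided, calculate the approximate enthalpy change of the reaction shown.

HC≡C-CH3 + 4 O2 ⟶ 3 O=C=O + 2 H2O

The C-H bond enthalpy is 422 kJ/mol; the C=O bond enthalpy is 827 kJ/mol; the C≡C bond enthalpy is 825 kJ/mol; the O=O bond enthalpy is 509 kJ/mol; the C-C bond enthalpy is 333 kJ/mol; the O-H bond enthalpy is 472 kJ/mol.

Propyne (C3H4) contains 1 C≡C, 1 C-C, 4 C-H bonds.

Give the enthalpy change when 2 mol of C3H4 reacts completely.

Bonds broken (reactants):
  C≡C: 1 × 825 = 825
  C-C: 1 × 333 = 333
  C-H: 4 × 422 = 1688
  O=O: 4 × 509 = 2036
  Σ(broken) = 4882 kJ
Bonds formed (products):
  C=O: 6 × 827 = 4962
  O-H: 4 × 472 = 1888
  Σ(formed) = 6850 kJ
ΔH = Σ(broken) − Σ(formed) = 4882 − 6850 = −1968 kJ
For 2× the reaction as written: 2 × (−1968) = −3936 kJ

ΔH = −3936 kJ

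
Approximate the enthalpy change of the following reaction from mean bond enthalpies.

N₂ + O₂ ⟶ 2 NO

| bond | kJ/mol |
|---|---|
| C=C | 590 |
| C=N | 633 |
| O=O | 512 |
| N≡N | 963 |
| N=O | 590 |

Bonds broken (reactants):
  N≡N: 1 × 963 = 963
  O=O: 1 × 512 = 512
  Σ(broken) = 1475 kJ
Bonds formed (products):
  N=O: 2 × 590 = 1180
  Σ(formed) = 1180 kJ
ΔH = Σ(broken) − Σ(formed) = 1475 − 1180 = +295 kJ

ΔH ≈ +295 kJ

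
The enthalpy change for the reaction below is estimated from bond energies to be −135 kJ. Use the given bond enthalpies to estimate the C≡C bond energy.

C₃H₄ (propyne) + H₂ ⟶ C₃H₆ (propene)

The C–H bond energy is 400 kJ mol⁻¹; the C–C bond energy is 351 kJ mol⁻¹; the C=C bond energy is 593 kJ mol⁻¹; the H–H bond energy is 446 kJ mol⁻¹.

D(C≡C) ≈ 812 kJ/mol

Let D be the C≡C bond energy.
Σ(broken) = 1×D + 1×351 + 4×400 + 1×446 = 2397 + D
Σ(formed) = 1×351 + 6×400 + 1×593 = 3344
ΔH = Σ(broken) − Σ(formed) = (2397 + D) − (3344) = −947 + D
Setting this equal to −135 kJ gives D = 812 kJ/mol.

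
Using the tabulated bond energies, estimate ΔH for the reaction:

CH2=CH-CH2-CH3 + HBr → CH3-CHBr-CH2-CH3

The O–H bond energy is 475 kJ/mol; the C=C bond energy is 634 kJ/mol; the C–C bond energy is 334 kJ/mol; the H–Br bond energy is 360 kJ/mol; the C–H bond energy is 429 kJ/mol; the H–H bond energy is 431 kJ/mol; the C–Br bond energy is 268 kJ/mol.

Bonds broken (reactants):
  C–C: 2 × 334 = 668
  C–H: 8 × 429 = 3432
  C=C: 1 × 634 = 634
  H–Br: 1 × 360 = 360
  Σ(broken) = 5094 kJ
Bonds formed (products):
  C–Br: 1 × 268 = 268
  C–C: 3 × 334 = 1002
  C–H: 9 × 429 = 3861
  Σ(formed) = 5131 kJ
ΔH = Σ(broken) − Σ(formed) = 5094 − 5131 = −37 kJ

ΔH ≈ −37 kJ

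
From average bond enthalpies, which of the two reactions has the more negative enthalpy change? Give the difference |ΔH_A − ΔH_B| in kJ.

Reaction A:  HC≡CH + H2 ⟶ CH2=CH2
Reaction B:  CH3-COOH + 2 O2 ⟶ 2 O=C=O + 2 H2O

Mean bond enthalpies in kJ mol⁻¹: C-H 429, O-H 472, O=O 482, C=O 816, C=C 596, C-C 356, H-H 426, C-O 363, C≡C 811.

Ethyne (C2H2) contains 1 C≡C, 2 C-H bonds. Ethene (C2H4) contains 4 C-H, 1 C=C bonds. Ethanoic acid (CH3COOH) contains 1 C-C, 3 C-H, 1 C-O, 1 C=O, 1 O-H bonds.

Reaction A:
  Bonds broken (reactants):
    C≡C: 1 × 811 = 811
    C-H: 2 × 429 = 858
    H-H: 1 × 426 = 426
    Σ(broken) = 2095 kJ
  Bonds formed (products):
    C-H: 4 × 429 = 1716
    C=C: 1 × 596 = 596
    Σ(formed) = 2312 kJ
  ΔH_A = 2095 − 2312 = −217 kJ
Reaction B:
  Bonds broken (reactants):
    C-C: 1 × 356 = 356
    C-H: 3 × 429 = 1287
    C-O: 1 × 363 = 363
    C=O: 1 × 816 = 816
    O-H: 1 × 472 = 472
    O=O: 2 × 482 = 964
    Σ(broken) = 4258 kJ
  Bonds formed (products):
    C=O: 4 × 816 = 3264
    O-H: 4 × 472 = 1888
    Σ(formed) = 5152 kJ
  ΔH_B = 4258 − 5152 = −894 kJ
ΔH_A − ΔH_B = +677 kJ, so reaction B has the more negative ΔH; |ΔH_A − ΔH_B| = 677 kJ.

Reaction B, by 677 kJ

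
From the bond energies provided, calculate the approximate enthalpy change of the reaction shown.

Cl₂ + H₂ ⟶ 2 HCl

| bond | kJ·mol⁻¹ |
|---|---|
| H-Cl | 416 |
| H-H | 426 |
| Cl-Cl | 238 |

ΔH ≈ −168 kJ

Bonds broken (reactants):
  Cl-Cl: 1 × 238 = 238
  H-H: 1 × 426 = 426
  Σ(broken) = 664 kJ
Bonds formed (products):
  H-Cl: 2 × 416 = 832
  Σ(formed) = 832 kJ
ΔH = Σ(broken) − Σ(formed) = 664 − 832 = −168 kJ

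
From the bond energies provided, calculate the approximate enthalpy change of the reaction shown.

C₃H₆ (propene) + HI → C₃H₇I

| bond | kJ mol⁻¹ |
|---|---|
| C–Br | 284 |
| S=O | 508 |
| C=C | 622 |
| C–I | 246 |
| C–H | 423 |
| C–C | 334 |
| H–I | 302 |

Bonds broken (reactants):
  C–C: 1 × 334 = 334
  C–H: 6 × 423 = 2538
  C=C: 1 × 622 = 622
  H–I: 1 × 302 = 302
  Σ(broken) = 3796 kJ
Bonds formed (products):
  C–C: 2 × 334 = 668
  C–H: 7 × 423 = 2961
  C–I: 1 × 246 = 246
  Σ(formed) = 3875 kJ
ΔH = Σ(broken) − Σ(formed) = 3796 − 3875 = −79 kJ

ΔH ≈ −79 kJ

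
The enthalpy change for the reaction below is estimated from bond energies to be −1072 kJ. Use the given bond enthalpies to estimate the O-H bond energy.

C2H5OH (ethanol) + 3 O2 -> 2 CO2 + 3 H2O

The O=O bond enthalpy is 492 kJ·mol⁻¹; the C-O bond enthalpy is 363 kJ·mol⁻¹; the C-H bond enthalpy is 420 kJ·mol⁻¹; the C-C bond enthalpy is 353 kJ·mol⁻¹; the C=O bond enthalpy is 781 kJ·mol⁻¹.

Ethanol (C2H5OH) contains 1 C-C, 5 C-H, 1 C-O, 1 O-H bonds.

Let D be the O-H bond energy.
Σ(broken) = 1×353 + 5×420 + 1×363 + 1×D + 3×492 = 4292 + D
Σ(formed) = 4×781 + 6×D = 3124 + 6D
ΔH = Σ(broken) − Σ(formed) = (4292 + D) − (3124 + 6D) = +1168 − 5D
Setting this equal to −1072 kJ gives 5D = 2240, so D = 448 kJ/mol.

D(O-H) ≈ 448 kJ/mol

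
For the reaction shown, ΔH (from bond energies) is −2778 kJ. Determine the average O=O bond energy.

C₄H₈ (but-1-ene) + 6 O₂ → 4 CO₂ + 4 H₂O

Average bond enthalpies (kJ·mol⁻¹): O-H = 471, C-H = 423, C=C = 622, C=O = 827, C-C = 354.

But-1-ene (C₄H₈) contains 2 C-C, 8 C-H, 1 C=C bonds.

Let D be the O=O bond energy.
Σ(broken) = 2×354 + 8×423 + 1×622 + 6×D = 4714 + 6D
Σ(formed) = 8×827 + 8×471 = 10384
ΔH = Σ(broken) − Σ(formed) = (4714 + 6D) − (10384) = −5670 + 6D
Setting this equal to −2778 kJ gives 6D = 2892, so D = 482 kJ/mol.

D(O=O) ≈ 482 kJ/mol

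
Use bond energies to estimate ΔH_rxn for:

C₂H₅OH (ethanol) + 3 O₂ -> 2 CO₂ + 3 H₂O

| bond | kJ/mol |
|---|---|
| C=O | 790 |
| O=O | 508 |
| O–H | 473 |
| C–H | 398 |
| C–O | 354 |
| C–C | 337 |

Bonds broken (reactants):
  C–C: 1 × 337 = 337
  C–H: 5 × 398 = 1990
  C–O: 1 × 354 = 354
  O–H: 1 × 473 = 473
  O=O: 3 × 508 = 1524
  Σ(broken) = 4678 kJ
Bonds formed (products):
  C=O: 4 × 790 = 3160
  O–H: 6 × 473 = 2838
  Σ(formed) = 5998 kJ
ΔH = Σ(broken) − Σ(formed) = 4678 − 5998 = −1320 kJ

ΔH ≈ −1320 kJ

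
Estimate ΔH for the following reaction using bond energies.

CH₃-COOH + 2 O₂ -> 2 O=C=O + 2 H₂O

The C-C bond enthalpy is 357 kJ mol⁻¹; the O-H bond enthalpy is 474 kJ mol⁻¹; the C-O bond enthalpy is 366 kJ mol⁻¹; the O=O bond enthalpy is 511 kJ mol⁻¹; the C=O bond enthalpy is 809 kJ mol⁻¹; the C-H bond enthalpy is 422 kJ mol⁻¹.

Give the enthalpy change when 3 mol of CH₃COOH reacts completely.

Bonds broken (reactants):
  C-C: 1 × 357 = 357
  C-H: 3 × 422 = 1266
  C-O: 1 × 366 = 366
  C=O: 1 × 809 = 809
  O-H: 1 × 474 = 474
  O=O: 2 × 511 = 1022
  Σ(broken) = 4294 kJ
Bonds formed (products):
  C=O: 4 × 809 = 3236
  O-H: 4 × 474 = 1896
  Σ(formed) = 5132 kJ
ΔH = Σ(broken) − Σ(formed) = 4294 − 5132 = −838 kJ
For 3× the reaction as written: 3 × (−838) = −2514 kJ

ΔH = −2514 kJ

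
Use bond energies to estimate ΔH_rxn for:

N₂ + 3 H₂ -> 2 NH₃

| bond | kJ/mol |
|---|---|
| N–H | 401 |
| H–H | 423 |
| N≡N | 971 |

ΔH ≈ −166 kJ

Bonds broken (reactants):
  H–H: 3 × 423 = 1269
  N≡N: 1 × 971 = 971
  Σ(broken) = 2240 kJ
Bonds formed (products):
  N–H: 6 × 401 = 2406
  Σ(formed) = 2406 kJ
ΔH = Σ(broken) − Σ(formed) = 2240 − 2406 = −166 kJ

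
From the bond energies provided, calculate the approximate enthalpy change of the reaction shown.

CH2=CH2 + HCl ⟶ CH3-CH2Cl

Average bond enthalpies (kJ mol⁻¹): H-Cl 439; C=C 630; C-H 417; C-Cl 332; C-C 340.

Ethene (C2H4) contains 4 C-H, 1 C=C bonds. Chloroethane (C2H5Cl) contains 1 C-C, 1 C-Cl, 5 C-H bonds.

ΔH ≈ −20 kJ

Bonds broken (reactants):
  C-H: 4 × 417 = 1668
  C=C: 1 × 630 = 630
  H-Cl: 1 × 439 = 439
  Σ(broken) = 2737 kJ
Bonds formed (products):
  C-C: 1 × 340 = 340
  C-Cl: 1 × 332 = 332
  C-H: 5 × 417 = 2085
  Σ(formed) = 2757 kJ
ΔH = Σ(broken) − Σ(formed) = 2737 − 2757 = −20 kJ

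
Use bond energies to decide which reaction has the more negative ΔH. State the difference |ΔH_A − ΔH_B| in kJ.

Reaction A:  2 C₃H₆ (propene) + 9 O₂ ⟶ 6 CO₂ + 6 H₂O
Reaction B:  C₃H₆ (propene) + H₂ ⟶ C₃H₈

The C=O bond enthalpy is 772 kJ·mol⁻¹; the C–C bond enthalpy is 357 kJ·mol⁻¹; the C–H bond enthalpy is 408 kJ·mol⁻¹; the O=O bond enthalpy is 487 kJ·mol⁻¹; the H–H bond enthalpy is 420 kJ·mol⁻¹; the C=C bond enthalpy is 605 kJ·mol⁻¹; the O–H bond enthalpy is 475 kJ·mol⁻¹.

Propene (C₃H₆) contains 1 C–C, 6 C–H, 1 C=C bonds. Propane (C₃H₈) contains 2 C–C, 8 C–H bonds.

Reaction A:
  Bonds broken (reactants):
    C–C: 2 × 357 = 714
    C–H: 12 × 408 = 4896
    C=C: 2 × 605 = 1210
    O=O: 9 × 487 = 4383
    Σ(broken) = 11203 kJ
  Bonds formed (products):
    C=O: 12 × 772 = 9264
    O–H: 12 × 475 = 5700
    Σ(formed) = 14964 kJ
  ΔH_A = 11203 − 14964 = −3761 kJ
Reaction B:
  Bonds broken (reactants):
    C–C: 1 × 357 = 357
    C–H: 6 × 408 = 2448
    C=C: 1 × 605 = 605
    H–H: 1 × 420 = 420
    Σ(broken) = 3830 kJ
  Bonds formed (products):
    C–C: 2 × 357 = 714
    C–H: 8 × 408 = 3264
    Σ(formed) = 3978 kJ
  ΔH_B = 3830 − 3978 = −148 kJ
ΔH_A − ΔH_B = −3613 kJ, so reaction A has the more negative ΔH; |ΔH_A − ΔH_B| = 3613 kJ.

Reaction A, by 3613 kJ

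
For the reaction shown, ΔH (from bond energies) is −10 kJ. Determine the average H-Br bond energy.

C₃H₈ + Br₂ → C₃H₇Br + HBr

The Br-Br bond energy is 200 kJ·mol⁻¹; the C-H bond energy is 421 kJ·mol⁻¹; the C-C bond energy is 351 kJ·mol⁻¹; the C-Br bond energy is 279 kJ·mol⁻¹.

Let D be the H-Br bond energy.
Σ(broken) = 1×200 + 2×351 + 8×421 = 4270
Σ(formed) = 1×279 + 2×351 + 7×421 + 1×D = 3928 + D
ΔH = Σ(broken) − Σ(formed) = (4270) − (3928 + D) = +342 − D
Setting this equal to −10 kJ gives D = 352 kJ/mol.

D(H-Br) ≈ 352 kJ/mol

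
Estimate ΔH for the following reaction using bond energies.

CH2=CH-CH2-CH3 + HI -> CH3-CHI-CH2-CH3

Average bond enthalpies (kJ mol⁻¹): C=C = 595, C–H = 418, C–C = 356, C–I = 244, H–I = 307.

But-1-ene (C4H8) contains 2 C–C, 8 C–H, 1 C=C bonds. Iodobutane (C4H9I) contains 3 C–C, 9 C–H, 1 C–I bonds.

Bonds broken (reactants):
  C–C: 2 × 356 = 712
  C–H: 8 × 418 = 3344
  C=C: 1 × 595 = 595
  H–I: 1 × 307 = 307
  Σ(broken) = 4958 kJ
Bonds formed (products):
  C–C: 3 × 356 = 1068
  C–H: 9 × 418 = 3762
  C–I: 1 × 244 = 244
  Σ(formed) = 5074 kJ
ΔH = Σ(broken) − Σ(formed) = 4958 − 5074 = −116 kJ

ΔH ≈ −116 kJ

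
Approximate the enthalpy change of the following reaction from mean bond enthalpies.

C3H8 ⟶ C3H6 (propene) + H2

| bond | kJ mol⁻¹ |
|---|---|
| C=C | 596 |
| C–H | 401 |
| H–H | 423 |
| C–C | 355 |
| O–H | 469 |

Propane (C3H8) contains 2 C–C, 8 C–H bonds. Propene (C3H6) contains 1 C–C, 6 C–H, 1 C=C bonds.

Bonds broken (reactants):
  C–C: 2 × 355 = 710
  C–H: 8 × 401 = 3208
  Σ(broken) = 3918 kJ
Bonds formed (products):
  C–C: 1 × 355 = 355
  C–H: 6 × 401 = 2406
  C=C: 1 × 596 = 596
  H–H: 1 × 423 = 423
  Σ(formed) = 3780 kJ
ΔH = Σ(broken) − Σ(formed) = 3918 − 3780 = +138 kJ

ΔH ≈ +138 kJ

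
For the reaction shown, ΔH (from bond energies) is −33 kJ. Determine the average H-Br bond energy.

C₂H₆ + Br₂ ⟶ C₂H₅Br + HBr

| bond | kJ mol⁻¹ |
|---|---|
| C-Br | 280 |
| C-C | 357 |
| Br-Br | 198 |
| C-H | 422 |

Let D be the H-Br bond energy.
Σ(broken) = 1×198 + 1×357 + 6×422 = 3087
Σ(formed) = 1×280 + 1×357 + 5×422 + 1×D = 2747 + D
ΔH = Σ(broken) − Σ(formed) = (3087) − (2747 + D) = +340 − D
Setting this equal to −33 kJ gives D = 373 kJ/mol.

D(H-Br) ≈ 373 kJ/mol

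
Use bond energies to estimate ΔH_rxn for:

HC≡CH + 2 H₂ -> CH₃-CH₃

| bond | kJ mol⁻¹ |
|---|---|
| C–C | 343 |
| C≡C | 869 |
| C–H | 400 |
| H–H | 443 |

ΔH ≈ −188 kJ

Bonds broken (reactants):
  C≡C: 1 × 869 = 869
  C–H: 2 × 400 = 800
  H–H: 2 × 443 = 886
  Σ(broken) = 2555 kJ
Bonds formed (products):
  C–C: 1 × 343 = 343
  C–H: 6 × 400 = 2400
  Σ(formed) = 2743 kJ
ΔH = Σ(broken) − Σ(formed) = 2555 − 2743 = −188 kJ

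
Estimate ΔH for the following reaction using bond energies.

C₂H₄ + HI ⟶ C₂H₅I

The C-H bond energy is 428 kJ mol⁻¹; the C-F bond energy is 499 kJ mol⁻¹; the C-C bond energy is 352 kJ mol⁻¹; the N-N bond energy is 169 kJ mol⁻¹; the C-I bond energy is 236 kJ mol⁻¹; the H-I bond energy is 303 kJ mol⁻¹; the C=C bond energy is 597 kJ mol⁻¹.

ΔH ≈ −116 kJ

Bonds broken (reactants):
  C-H: 4 × 428 = 1712
  C=C: 1 × 597 = 597
  H-I: 1 × 303 = 303
  Σ(broken) = 2612 kJ
Bonds formed (products):
  C-C: 1 × 352 = 352
  C-H: 5 × 428 = 2140
  C-I: 1 × 236 = 236
  Σ(formed) = 2728 kJ
ΔH = Σ(broken) − Σ(formed) = 2612 − 2728 = −116 kJ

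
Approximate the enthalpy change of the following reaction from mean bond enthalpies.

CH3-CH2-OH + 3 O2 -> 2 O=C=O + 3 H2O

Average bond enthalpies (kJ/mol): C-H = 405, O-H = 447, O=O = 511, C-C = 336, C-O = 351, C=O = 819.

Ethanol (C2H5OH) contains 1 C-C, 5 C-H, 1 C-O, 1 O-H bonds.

Bonds broken (reactants):
  C-C: 1 × 336 = 336
  C-H: 5 × 405 = 2025
  C-O: 1 × 351 = 351
  O-H: 1 × 447 = 447
  O=O: 3 × 511 = 1533
  Σ(broken) = 4692 kJ
Bonds formed (products):
  C=O: 4 × 819 = 3276
  O-H: 6 × 447 = 2682
  Σ(formed) = 5958 kJ
ΔH = Σ(broken) − Σ(formed) = 4692 − 5958 = −1266 kJ

ΔH ≈ −1266 kJ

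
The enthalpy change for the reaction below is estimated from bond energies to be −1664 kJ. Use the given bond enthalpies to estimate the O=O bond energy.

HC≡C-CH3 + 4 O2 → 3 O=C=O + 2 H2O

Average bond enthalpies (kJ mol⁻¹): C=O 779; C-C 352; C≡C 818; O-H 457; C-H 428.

Let D be the O=O bond energy.
Σ(broken) = 1×818 + 1×352 + 4×428 + 4×D = 2882 + 4D
Σ(formed) = 6×779 + 4×457 = 6502
ΔH = Σ(broken) − Σ(formed) = (2882 + 4D) − (6502) = −3620 + 4D
Setting this equal to −1664 kJ gives 4D = 1956, so D = 489 kJ/mol.

D(O=O) ≈ 489 kJ/mol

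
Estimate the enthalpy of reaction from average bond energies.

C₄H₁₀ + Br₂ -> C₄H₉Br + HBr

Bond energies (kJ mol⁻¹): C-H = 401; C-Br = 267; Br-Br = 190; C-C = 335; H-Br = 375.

Bonds broken (reactants):
  Br-Br: 1 × 190 = 190
  C-C: 3 × 335 = 1005
  C-H: 10 × 401 = 4010
  Σ(broken) = 5205 kJ
Bonds formed (products):
  C-Br: 1 × 267 = 267
  C-C: 3 × 335 = 1005
  C-H: 9 × 401 = 3609
  H-Br: 1 × 375 = 375
  Σ(formed) = 5256 kJ
ΔH = Σ(broken) − Σ(formed) = 5205 − 5256 = −51 kJ

ΔH ≈ −51 kJ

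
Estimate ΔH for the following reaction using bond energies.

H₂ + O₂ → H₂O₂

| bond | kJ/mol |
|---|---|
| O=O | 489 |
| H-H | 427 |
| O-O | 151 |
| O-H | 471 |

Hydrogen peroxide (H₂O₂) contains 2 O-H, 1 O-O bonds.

Bonds broken (reactants):
  H-H: 1 × 427 = 427
  O=O: 1 × 489 = 489
  Σ(broken) = 916 kJ
Bonds formed (products):
  O-H: 2 × 471 = 942
  O-O: 1 × 151 = 151
  Σ(formed) = 1093 kJ
ΔH = Σ(broken) − Σ(formed) = 916 − 1093 = −177 kJ

ΔH ≈ −177 kJ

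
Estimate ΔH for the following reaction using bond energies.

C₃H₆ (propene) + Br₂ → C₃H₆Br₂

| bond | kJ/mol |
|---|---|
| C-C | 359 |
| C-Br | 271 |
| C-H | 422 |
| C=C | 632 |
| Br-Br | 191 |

Bonds broken (reactants):
  Br-Br: 1 × 191 = 191
  C-C: 1 × 359 = 359
  C-H: 6 × 422 = 2532
  C=C: 1 × 632 = 632
  Σ(broken) = 3714 kJ
Bonds formed (products):
  C-Br: 2 × 271 = 542
  C-C: 2 × 359 = 718
  C-H: 6 × 422 = 2532
  Σ(formed) = 3792 kJ
ΔH = Σ(broken) − Σ(formed) = 3714 − 3792 = −78 kJ

ΔH ≈ −78 kJ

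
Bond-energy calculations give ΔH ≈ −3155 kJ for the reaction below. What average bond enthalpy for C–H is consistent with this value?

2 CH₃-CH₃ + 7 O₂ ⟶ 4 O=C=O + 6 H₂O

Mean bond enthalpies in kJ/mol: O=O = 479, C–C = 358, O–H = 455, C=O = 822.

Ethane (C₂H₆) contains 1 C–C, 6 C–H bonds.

D(C–H) ≈ 401 kJ/mol

Let D be the C–H bond energy.
Σ(broken) = 2×358 + 12×D + 7×479 = 4069 + 12D
Σ(formed) = 8×822 + 12×455 = 12036
ΔH = Σ(broken) − Σ(formed) = (4069 + 12D) − (12036) = −7967 + 12D
Setting this equal to −3155 kJ gives 12D = 4812, so D = 401 kJ/mol.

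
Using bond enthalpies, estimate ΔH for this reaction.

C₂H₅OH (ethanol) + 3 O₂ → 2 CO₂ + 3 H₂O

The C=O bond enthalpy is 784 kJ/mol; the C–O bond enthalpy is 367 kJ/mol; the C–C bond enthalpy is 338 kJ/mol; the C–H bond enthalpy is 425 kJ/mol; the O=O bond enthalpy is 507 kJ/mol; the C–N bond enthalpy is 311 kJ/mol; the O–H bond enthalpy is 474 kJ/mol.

ΔH ≈ −1155 kJ

Bonds broken (reactants):
  C–C: 1 × 338 = 338
  C–H: 5 × 425 = 2125
  C–O: 1 × 367 = 367
  O–H: 1 × 474 = 474
  O=O: 3 × 507 = 1521
  Σ(broken) = 4825 kJ
Bonds formed (products):
  C=O: 4 × 784 = 3136
  O–H: 6 × 474 = 2844
  Σ(formed) = 5980 kJ
ΔH = Σ(broken) − Σ(formed) = 4825 − 5980 = −1155 kJ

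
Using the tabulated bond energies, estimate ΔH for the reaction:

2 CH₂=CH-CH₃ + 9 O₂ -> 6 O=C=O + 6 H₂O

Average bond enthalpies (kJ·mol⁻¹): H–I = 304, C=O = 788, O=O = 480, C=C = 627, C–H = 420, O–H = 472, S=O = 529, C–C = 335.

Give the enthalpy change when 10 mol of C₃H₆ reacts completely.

Bonds broken (reactants):
  C–C: 2 × 335 = 670
  C–H: 12 × 420 = 5040
  C=C: 2 × 627 = 1254
  O=O: 9 × 480 = 4320
  Σ(broken) = 11284 kJ
Bonds formed (products):
  C=O: 12 × 788 = 9456
  O–H: 12 × 472 = 5664
  Σ(formed) = 15120 kJ
ΔH = Σ(broken) − Σ(formed) = 11284 − 15120 = −3836 kJ
For 5× the reaction as written: 5 × (−3836) = −19180 kJ

ΔH = −19180 kJ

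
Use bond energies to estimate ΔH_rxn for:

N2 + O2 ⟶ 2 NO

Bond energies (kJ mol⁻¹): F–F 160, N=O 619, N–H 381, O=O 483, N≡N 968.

Bonds broken (reactants):
  N≡N: 1 × 968 = 968
  O=O: 1 × 483 = 483
  Σ(broken) = 1451 kJ
Bonds formed (products):
  N=O: 2 × 619 = 1238
  Σ(formed) = 1238 kJ
ΔH = Σ(broken) − Σ(formed) = 1451 − 1238 = +213 kJ

ΔH ≈ +213 kJ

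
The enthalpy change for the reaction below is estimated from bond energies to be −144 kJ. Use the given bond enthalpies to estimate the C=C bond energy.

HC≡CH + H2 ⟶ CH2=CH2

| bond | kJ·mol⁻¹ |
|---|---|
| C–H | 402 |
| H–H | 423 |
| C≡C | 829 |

Let D be the C=C bond energy.
Σ(broken) = 1×829 + 2×402 + 1×423 = 2056
Σ(formed) = 4×402 + 1×D = 1608 + D
ΔH = Σ(broken) − Σ(formed) = (2056) − (1608 + D) = +448 − D
Setting this equal to −144 kJ gives D = 592 kJ/mol.

D(C=C) ≈ 592 kJ/mol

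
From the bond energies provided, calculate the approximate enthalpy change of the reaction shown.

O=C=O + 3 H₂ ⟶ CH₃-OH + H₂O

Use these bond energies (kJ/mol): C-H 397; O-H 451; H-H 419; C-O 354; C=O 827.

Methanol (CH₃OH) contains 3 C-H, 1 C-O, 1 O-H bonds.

Bonds broken (reactants):
  C=O: 2 × 827 = 1654
  H-H: 3 × 419 = 1257
  Σ(broken) = 2911 kJ
Bonds formed (products):
  C-H: 3 × 397 = 1191
  C-O: 1 × 354 = 354
  O-H: 3 × 451 = 1353
  Σ(formed) = 2898 kJ
ΔH = Σ(broken) − Σ(formed) = 2911 − 2898 = +13 kJ

ΔH ≈ +13 kJ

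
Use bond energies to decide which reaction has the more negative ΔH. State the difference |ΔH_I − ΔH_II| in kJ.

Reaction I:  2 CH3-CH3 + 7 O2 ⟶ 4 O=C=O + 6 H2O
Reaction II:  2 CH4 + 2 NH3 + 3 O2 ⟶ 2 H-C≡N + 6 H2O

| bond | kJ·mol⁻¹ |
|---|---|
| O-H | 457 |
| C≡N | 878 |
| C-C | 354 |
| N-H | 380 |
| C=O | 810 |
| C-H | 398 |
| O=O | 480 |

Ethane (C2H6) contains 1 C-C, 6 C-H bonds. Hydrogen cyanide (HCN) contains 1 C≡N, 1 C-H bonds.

Reaction I:
  Bonds broken (reactants):
    C-C: 2 × 354 = 708
    C-H: 12 × 398 = 4776
    O=O: 7 × 480 = 3360
    Σ(broken) = 8844 kJ
  Bonds formed (products):
    C=O: 8 × 810 = 6480
    O-H: 12 × 457 = 5484
    Σ(formed) = 11964 kJ
  ΔH_I = 8844 − 11964 = −3120 kJ
Reaction II:
  Bonds broken (reactants):
    C-H: 8 × 398 = 3184
    N-H: 6 × 380 = 2280
    O=O: 3 × 480 = 1440
    Σ(broken) = 6904 kJ
  Bonds formed (products):
    C≡N: 2 × 878 = 1756
    C-H: 2 × 398 = 796
    O-H: 12 × 457 = 5484
    Σ(formed) = 8036 kJ
  ΔH_II = 6904 − 8036 = −1132 kJ
ΔH_I − ΔH_II = −1988 kJ, so reaction I has the more negative ΔH; |ΔH_I − ΔH_II| = 1988 kJ.

Reaction I, by 1988 kJ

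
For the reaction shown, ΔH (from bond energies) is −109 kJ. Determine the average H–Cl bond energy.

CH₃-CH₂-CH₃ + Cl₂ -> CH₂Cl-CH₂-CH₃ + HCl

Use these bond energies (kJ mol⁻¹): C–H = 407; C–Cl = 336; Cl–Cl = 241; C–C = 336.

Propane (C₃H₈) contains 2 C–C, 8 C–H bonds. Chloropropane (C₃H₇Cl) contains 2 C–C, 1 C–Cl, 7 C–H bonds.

D(H–Cl) ≈ 421 kJ/mol

Let D be the H–Cl bond energy.
Σ(broken) = 2×336 + 8×407 + 1×241 = 4169
Σ(formed) = 2×336 + 1×336 + 7×407 + 1×D = 3857 + D
ΔH = Σ(broken) − Σ(formed) = (4169) − (3857 + D) = +312 − D
Setting this equal to −109 kJ gives D = 421 kJ/mol.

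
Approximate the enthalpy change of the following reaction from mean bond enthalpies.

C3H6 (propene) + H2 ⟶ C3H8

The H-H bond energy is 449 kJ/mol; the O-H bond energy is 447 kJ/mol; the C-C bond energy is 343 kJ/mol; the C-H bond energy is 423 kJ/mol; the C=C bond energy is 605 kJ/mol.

Bonds broken (reactants):
  C-C: 1 × 343 = 343
  C-H: 6 × 423 = 2538
  C=C: 1 × 605 = 605
  H-H: 1 × 449 = 449
  Σ(broken) = 3935 kJ
Bonds formed (products):
  C-C: 2 × 343 = 686
  C-H: 8 × 423 = 3384
  Σ(formed) = 4070 kJ
ΔH = Σ(broken) − Σ(formed) = 3935 − 4070 = −135 kJ

ΔH ≈ −135 kJ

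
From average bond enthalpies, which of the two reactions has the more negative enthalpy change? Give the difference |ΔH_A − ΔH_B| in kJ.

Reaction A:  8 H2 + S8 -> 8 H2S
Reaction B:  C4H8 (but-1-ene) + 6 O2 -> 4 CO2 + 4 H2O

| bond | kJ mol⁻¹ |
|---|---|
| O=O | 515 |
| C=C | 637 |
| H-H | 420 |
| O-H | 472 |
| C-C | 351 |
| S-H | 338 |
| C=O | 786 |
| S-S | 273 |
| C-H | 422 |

Reaction B, by 2395 kJ

Reaction A:
  Bonds broken (reactants):
    H-H: 8 × 420 = 3360
    S-S: 8 × 273 = 2184
    Σ(broken) = 5544 kJ
  Bonds formed (products):
    S-H: 16 × 338 = 5408
    Σ(formed) = 5408 kJ
  ΔH_A = 5544 − 5408 = +136 kJ
Reaction B:
  Bonds broken (reactants):
    C-C: 2 × 351 = 702
    C-H: 8 × 422 = 3376
    C=C: 1 × 637 = 637
    O=O: 6 × 515 = 3090
    Σ(broken) = 7805 kJ
  Bonds formed (products):
    C=O: 8 × 786 = 6288
    O-H: 8 × 472 = 3776
    Σ(formed) = 10064 kJ
  ΔH_B = 7805 − 10064 = −2259 kJ
ΔH_A − ΔH_B = +2395 kJ, so reaction B has the more negative ΔH; |ΔH_A − ΔH_B| = 2395 kJ.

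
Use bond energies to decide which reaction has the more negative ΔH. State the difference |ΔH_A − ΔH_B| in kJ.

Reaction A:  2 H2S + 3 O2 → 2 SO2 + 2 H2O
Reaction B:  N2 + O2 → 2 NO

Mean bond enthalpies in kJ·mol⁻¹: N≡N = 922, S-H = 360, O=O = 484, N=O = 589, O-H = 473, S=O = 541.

Reaction A:
  Bonds broken (reactants):
    O=O: 3 × 484 = 1452
    S-H: 4 × 360 = 1440
    Σ(broken) = 2892 kJ
  Bonds formed (products):
    O-H: 4 × 473 = 1892
    S=O: 4 × 541 = 2164
    Σ(formed) = 4056 kJ
  ΔH_A = 2892 − 4056 = −1164 kJ
Reaction B:
  Bonds broken (reactants):
    N≡N: 1 × 922 = 922
    O=O: 1 × 484 = 484
    Σ(broken) = 1406 kJ
  Bonds formed (products):
    N=O: 2 × 589 = 1178
    Σ(formed) = 1178 kJ
  ΔH_B = 1406 − 1178 = +228 kJ
ΔH_A − ΔH_B = −1392 kJ, so reaction A has the more negative ΔH; |ΔH_A − ΔH_B| = 1392 kJ.

Reaction A, by 1392 kJ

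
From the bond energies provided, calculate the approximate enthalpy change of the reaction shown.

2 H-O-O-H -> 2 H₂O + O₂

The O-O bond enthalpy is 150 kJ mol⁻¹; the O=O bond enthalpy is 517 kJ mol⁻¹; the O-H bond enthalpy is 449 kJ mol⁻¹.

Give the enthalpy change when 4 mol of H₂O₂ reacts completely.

ΔH = −434 kJ

Bonds broken (reactants):
  O-H: 4 × 449 = 1796
  O-O: 2 × 150 = 300
  Σ(broken) = 2096 kJ
Bonds formed (products):
  O-H: 4 × 449 = 1796
  O=O: 1 × 517 = 517
  Σ(formed) = 2313 kJ
ΔH = Σ(broken) − Σ(formed) = 2096 − 2313 = −217 kJ
For 2× the reaction as written: 2 × (−217) = −434 kJ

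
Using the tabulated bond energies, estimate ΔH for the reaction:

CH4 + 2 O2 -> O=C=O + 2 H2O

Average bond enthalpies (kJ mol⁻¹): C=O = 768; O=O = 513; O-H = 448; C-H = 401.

Bonds broken (reactants):
  C-H: 4 × 401 = 1604
  O=O: 2 × 513 = 1026
  Σ(broken) = 2630 kJ
Bonds formed (products):
  C=O: 2 × 768 = 1536
  O-H: 4 × 448 = 1792
  Σ(formed) = 3328 kJ
ΔH = Σ(broken) − Σ(formed) = 2630 − 3328 = −698 kJ

ΔH ≈ −698 kJ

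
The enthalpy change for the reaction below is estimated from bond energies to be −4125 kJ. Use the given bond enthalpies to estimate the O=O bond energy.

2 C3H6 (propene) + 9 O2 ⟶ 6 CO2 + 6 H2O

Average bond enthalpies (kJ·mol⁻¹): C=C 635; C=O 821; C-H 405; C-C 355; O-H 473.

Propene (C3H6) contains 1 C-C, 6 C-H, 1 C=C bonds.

D(O=O) ≈ 507 kJ/mol

Let D be the O=O bond energy.
Σ(broken) = 2×355 + 12×405 + 2×635 + 9×D = 6840 + 9D
Σ(formed) = 12×821 + 12×473 = 15528
ΔH = Σ(broken) − Σ(formed) = (6840 + 9D) − (15528) = −8688 + 9D
Setting this equal to −4125 kJ gives 9D = 4563, so D = 507 kJ/mol.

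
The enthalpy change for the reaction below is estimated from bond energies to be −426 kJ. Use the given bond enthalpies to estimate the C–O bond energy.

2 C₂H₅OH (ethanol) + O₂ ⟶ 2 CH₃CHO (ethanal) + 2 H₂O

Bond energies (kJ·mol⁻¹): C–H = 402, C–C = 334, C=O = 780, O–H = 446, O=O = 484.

D(C–O) ≈ 369 kJ/mol

Let D be the C–O bond energy.
Σ(broken) = 2×334 + 10×402 + 2×D + 2×446 + 1×484 = 6064 + 2D
Σ(formed) = 2×334 + 8×402 + 2×780 + 4×446 = 7228
ΔH = Σ(broken) − Σ(formed) = (6064 + 2D) − (7228) = −1164 + 2D
Setting this equal to −426 kJ gives 2D = 738, so D = 369 kJ/mol.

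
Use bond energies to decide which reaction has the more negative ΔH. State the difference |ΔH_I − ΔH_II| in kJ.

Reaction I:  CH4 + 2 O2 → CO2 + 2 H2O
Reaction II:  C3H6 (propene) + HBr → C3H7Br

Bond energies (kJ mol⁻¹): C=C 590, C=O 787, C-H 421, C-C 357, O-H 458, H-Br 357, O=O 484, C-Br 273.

Reaction I:
  Bonds broken (reactants):
    C-H: 4 × 421 = 1684
    O=O: 2 × 484 = 968
    Σ(broken) = 2652 kJ
  Bonds formed (products):
    C=O: 2 × 787 = 1574
    O-H: 4 × 458 = 1832
    Σ(formed) = 3406 kJ
  ΔH_I = 2652 − 3406 = −754 kJ
Reaction II:
  Bonds broken (reactants):
    C-C: 1 × 357 = 357
    C-H: 6 × 421 = 2526
    C=C: 1 × 590 = 590
    H-Br: 1 × 357 = 357
    Σ(broken) = 3830 kJ
  Bonds formed (products):
    C-Br: 1 × 273 = 273
    C-C: 2 × 357 = 714
    C-H: 7 × 421 = 2947
    Σ(formed) = 3934 kJ
  ΔH_II = 3830 − 3934 = −104 kJ
ΔH_I − ΔH_II = −650 kJ, so reaction I has the more negative ΔH; |ΔH_I − ΔH_II| = 650 kJ.

Reaction I, by 650 kJ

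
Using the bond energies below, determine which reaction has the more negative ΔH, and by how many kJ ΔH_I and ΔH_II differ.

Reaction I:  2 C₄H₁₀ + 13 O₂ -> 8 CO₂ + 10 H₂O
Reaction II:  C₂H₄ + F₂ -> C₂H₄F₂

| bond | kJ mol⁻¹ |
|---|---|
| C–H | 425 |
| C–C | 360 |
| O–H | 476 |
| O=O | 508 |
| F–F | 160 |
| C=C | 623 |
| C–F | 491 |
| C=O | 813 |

Reaction I, by 4705 kJ

Reaction I:
  Bonds broken (reactants):
    C–C: 6 × 360 = 2160
    C–H: 20 × 425 = 8500
    O=O: 13 × 508 = 6604
    Σ(broken) = 17264 kJ
  Bonds formed (products):
    C=O: 16 × 813 = 13008
    O–H: 20 × 476 = 9520
    Σ(formed) = 22528 kJ
  ΔH_I = 17264 − 22528 = −5264 kJ
Reaction II:
  Bonds broken (reactants):
    C–H: 4 × 425 = 1700
    C=C: 1 × 623 = 623
    F–F: 1 × 160 = 160
    Σ(broken) = 2483 kJ
  Bonds formed (products):
    C–C: 1 × 360 = 360
    C–F: 2 × 491 = 982
    C–H: 4 × 425 = 1700
    Σ(formed) = 3042 kJ
  ΔH_II = 2483 − 3042 = −559 kJ
ΔH_I − ΔH_II = −4705 kJ, so reaction I has the more negative ΔH; |ΔH_I − ΔH_II| = 4705 kJ.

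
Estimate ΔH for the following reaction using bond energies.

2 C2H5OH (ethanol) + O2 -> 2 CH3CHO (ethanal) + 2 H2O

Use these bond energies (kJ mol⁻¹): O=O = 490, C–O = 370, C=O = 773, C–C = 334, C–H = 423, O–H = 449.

ΔH ≈ −368 kJ

Bonds broken (reactants):
  C–C: 2 × 334 = 668
  C–H: 10 × 423 = 4230
  C–O: 2 × 370 = 740
  O–H: 2 × 449 = 898
  O=O: 1 × 490 = 490
  Σ(broken) = 7026 kJ
Bonds formed (products):
  C–C: 2 × 334 = 668
  C–H: 8 × 423 = 3384
  C=O: 2 × 773 = 1546
  O–H: 4 × 449 = 1796
  Σ(formed) = 7394 kJ
ΔH = Σ(broken) − Σ(formed) = 7026 − 7394 = −368 kJ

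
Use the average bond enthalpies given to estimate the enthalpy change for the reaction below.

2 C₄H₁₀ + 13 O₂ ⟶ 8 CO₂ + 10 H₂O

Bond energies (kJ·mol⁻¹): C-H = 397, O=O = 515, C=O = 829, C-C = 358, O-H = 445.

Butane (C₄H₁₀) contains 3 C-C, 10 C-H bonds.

ΔH ≈ −5381 kJ

Bonds broken (reactants):
  C-C: 6 × 358 = 2148
  C-H: 20 × 397 = 7940
  O=O: 13 × 515 = 6695
  Σ(broken) = 16783 kJ
Bonds formed (products):
  C=O: 16 × 829 = 13264
  O-H: 20 × 445 = 8900
  Σ(formed) = 22164 kJ
ΔH = Σ(broken) − Σ(formed) = 16783 − 22164 = −5381 kJ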